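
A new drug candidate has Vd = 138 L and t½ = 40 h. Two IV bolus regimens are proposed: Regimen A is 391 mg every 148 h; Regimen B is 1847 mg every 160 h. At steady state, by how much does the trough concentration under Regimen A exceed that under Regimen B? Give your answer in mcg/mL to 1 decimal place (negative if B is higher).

Regimen A: f = (1/2)^(148/40) ≈ 0.0769; Cmin,ss = (391/138)·f/(1−f) ≈ 0.236 mcg/mL.
Regimen B: f = (1/2)^(160/40) ≈ 0.0625; Cmin,ss = (1847/138)·f/(1−f) ≈ 0.892 mcg/mL.
Difference ≈ 0.236 − 0.892 ≈ -0.656 mcg/mL.

-0.7 mcg/mL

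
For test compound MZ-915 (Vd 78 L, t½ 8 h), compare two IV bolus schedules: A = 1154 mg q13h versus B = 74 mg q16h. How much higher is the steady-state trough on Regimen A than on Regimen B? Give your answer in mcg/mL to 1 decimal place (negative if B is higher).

6.8 mcg/mL

Regimen A: f = (1/2)^(13/8) ≈ 0.3242; Cmin,ss = (1154/78)·f/(1−f) ≈ 7.098 mcg/mL.
Regimen B: f = (1/2)^(16/8) ≈ 0.2500; Cmin,ss = (74/78)·f/(1−f) ≈ 0.316 mcg/mL.
Difference ≈ 7.098 − 0.316 ≈ 6.782 mcg/mL.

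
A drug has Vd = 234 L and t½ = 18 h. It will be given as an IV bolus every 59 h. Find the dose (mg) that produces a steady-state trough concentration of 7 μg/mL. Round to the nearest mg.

14248 mg

τ/t½ = 59/18 ≈ 3.2778, so f = (1/2)^(59/18) ≈ 0.103108.
Cmin,ss = (D/Vd)·f/(1−f), so D = Cmin,ss·Vd·(1−f)/f.
D = 7 × 234 × (1−f)/f ≈ 7 × 234 × 8.69857 ≈ 14248.26 mg.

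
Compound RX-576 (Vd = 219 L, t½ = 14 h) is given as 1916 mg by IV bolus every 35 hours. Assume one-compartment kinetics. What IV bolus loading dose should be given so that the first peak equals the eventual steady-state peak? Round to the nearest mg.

f = (1/2)^(35/14) ≈ 0.176777; accumulation ratio R = 1/(1−f) ≈ 1.21474.
Loading dose to hit Cmax,ss on first dose: D_load = D_maint·R ≈ 1916 × 1.21474 ≈ 2327.44 mg.

2327 mg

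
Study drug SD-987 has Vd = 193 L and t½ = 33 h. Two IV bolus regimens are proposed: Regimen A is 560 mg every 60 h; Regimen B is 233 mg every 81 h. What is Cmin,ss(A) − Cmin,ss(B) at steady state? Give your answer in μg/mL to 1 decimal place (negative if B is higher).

0.9 μg/mL

Regimen A: f = (1/2)^(60/33) ≈ 0.2836; Cmin,ss = (560/193)·f/(1−f) ≈ 1.149 μg/mL.
Regimen B: f = (1/2)^(81/33) ≈ 0.1824; Cmin,ss = (233/193)·f/(1−f) ≈ 0.269 μg/mL.
Difference ≈ 1.149 − 0.269 ≈ 0.880 μg/mL.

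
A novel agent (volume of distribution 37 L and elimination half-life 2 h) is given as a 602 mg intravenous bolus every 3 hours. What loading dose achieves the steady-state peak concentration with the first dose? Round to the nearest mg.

f = (1/2)^(3/2) ≈ 0.353553; accumulation ratio R = 1/(1−f) ≈ 1.54692.
Loading dose to hit Cmax,ss on first dose: D_load = D_maint·R ≈ 602 × 1.54692 ≈ 931.25 mg.

931 mg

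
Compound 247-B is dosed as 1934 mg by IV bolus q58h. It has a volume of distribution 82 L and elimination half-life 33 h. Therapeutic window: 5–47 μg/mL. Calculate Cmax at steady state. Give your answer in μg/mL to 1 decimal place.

Over one 58-h interval, 58/33 ≈ 1.7576 half-lives elapse, leaving f ≈ 0.2957 of each dose.
At steady state, accumulation factor R = 1/(1 − e^(−kτ)) ≈ 1.4198.
Single-dose peak C₀ = D/Vd = 1934/82 ≈ 23.585 μg/mL.
Steady-state peak Cmax,ss = C₀·R ≈ 23.585 × 1.4198 ≈ 33.486 μg/mL.
Peak 33.5 μg/mL vs MTC 47 μg/mL: below toxic threshold.

33.5 μg/mL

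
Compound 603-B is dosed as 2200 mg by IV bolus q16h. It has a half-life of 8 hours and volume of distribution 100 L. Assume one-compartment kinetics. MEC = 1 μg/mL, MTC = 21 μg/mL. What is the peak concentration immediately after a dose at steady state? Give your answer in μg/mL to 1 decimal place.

τ = 16 h = 2 half-lives, so f = (1/2)^2 = 0.25.
Accumulation ratio R = 1/(1 − f) = 1/0.75 = 4/3.
Single-dose peak C₀ = D/Vd = 2200/100 = 22 μg/mL.
Steady-state peak Cmax,ss = C₀·R = 22 × 4/3 ≈ 29.333 μg/mL.
Peak 29.3 μg/mL vs MTC 21 μg/mL: exceeds toxic threshold.

29.3 μg/mL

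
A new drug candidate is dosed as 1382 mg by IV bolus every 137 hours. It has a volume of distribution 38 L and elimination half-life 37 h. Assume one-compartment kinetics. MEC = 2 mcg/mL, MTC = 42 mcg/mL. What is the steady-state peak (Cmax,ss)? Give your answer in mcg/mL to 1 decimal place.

Over one 137-h interval, 137/37 ≈ 3.7027 half-lives elapse, leaving f ≈ 0.0768 of each dose.
At steady state, accumulation factor R = 1/(1 − e^(−kτ)) ≈ 1.0832.
Single-dose peak C₀ = D/Vd = 1382/38 ≈ 36.368 mcg/mL.
Steady-state peak Cmax,ss = C₀·R ≈ 36.368 × 1.0832 ≈ 39.394 mcg/mL.
Peak 39.4 mcg/mL vs MTC 42 mcg/mL: below toxic threshold.

39.4 mcg/mL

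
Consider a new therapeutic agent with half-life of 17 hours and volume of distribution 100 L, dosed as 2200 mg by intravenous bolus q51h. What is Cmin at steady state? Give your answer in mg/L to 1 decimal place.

The dosing interval is 3 half-lives, so f = 2^(−3) = 0.125.
At steady state, R = 1/(1 − 0.125) = 8/7.
Single-dose peak C₀ = D/Vd = 2200/100 = 22 mg/L.
Steady-state peak Cmax,ss = C₀·R = 22 × 8/7 ≈ 25.143 mg/L.
Steady-state trough Cmin,ss = Cmax,ss·f ≈ 25.143 × 0.125 ≈ 3.143 mg/L.

3.1 mg/L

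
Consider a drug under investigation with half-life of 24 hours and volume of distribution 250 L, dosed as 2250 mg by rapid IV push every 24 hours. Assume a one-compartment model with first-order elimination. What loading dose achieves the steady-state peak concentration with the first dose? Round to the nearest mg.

4500 mg

f = (1/2)^(24/24) ≈ 0.500000; accumulation ratio R = 1/(1−f) ≈ 2.00000.
Loading dose to hit Cmax,ss on first dose: D_load = D_maint·R ≈ 2250 × 2.00000 ≈ 4500.00 mg.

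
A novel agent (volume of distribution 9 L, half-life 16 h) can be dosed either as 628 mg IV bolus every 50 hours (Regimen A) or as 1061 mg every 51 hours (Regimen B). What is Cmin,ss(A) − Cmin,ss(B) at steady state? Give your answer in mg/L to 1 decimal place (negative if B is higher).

Regimen A: f = (1/2)^(50/16) ≈ 0.1146; Cmin,ss = (628/9)·f/(1−f) ≈ 9.032 mg/L.
Regimen B: f = (1/2)^(51/16) ≈ 0.1098; Cmin,ss = (1061/9)·f/(1−f) ≈ 14.541 mg/L.
Difference ≈ 9.032 − 14.541 ≈ -5.509 mg/L.

-5.5 mg/L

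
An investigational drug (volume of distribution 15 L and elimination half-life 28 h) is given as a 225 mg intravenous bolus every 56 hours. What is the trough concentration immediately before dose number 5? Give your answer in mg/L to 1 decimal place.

5.0 mg/L

f = (1/2)^(τ/t½) = (1/2)^(56/28) ≈ 0.2500.
C₀ = D/Vd = 225/15 ≈ 15.000 mg/L.
Before the 5th dose, 4 doses have been given. Superposition: Cmin = C₀·(f + f² + … + f^4).
≈ 15.000 × (0.2500 + 0.0625 + 0.0156 + 0.0039) ≈ 15.000 × 0.3320 ≈ 4.980 mg/L.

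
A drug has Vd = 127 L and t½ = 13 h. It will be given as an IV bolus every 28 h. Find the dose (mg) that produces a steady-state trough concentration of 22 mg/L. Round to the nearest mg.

τ/t½ = 28/13 ≈ 2.1538, so f = (1/2)^(28/13) ≈ 0.224713.
Cmin,ss = (D/Vd)·f/(1−f), so D = Cmin,ss·Vd·(1−f)/f.
D = 22 × 127 × (1−f)/f ≈ 22 × 127 × 3.45012 ≈ 9639.64 mg.

9640 mg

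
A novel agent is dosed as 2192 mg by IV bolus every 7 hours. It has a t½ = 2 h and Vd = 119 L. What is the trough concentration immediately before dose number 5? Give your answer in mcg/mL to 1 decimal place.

f = (1/2)^(τ/t½) = (1/2)^(7/2) ≈ 0.0884.
C₀ = D/Vd = 2192/119 ≈ 18.420 mcg/mL.
Before the 5th dose, 4 doses have been given. Superposition: Cmin = C₀·(f + f² + … + f^4).
≈ 18.420 × (0.0884 + 0.0078 + 0.0007 + 0.0001) ≈ 18.420 × 0.0970 ≈ 1.787 mcg/mL.

1.8 mcg/mL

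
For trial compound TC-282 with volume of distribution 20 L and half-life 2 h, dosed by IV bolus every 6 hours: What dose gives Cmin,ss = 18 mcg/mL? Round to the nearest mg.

τ/t½ = 6/2 ≈ 3, so f = (1/2)^(6/2) ≈ 0.125000.
Cmin,ss = (D/Vd)·f/(1−f), so D = Cmin,ss·Vd·(1−f)/f.
D = 18 × 20 × (1−f)/f ≈ 18 × 20 × 7.00000 ≈ 2520.00 mg.

2520 mg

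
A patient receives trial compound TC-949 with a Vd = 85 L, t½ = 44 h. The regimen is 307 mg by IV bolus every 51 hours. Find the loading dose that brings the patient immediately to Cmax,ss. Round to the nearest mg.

f = (1/2)^(51/44) ≈ 0.447795; accumulation ratio R = 1/(1−f) ≈ 1.81092.
Loading dose to hit Cmax,ss on first dose: D_load = D_maint·R ≈ 307 × 1.81092 ≈ 555.95 mg.

556 mg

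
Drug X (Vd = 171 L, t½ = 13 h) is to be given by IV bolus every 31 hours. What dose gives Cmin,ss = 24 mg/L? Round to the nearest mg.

17327 mg

τ/t½ = 31/13 ≈ 2.3846, so f = (1/2)^(31/13) ≈ 0.191496.
Cmin,ss = (D/Vd)·f/(1−f), so D = Cmin,ss·Vd·(1−f)/f.
D = 24 × 171 × (1−f)/f ≈ 24 × 171 × 4.22204 ≈ 17327.25 mg.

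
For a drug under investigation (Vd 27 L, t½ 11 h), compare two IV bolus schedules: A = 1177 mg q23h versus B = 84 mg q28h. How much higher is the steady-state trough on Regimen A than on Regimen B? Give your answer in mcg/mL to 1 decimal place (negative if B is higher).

Regimen A: f = (1/2)^(23/11) ≈ 0.2347; Cmin,ss = (1177/27)·f/(1−f) ≈ 13.369 mcg/mL.
Regimen B: f = (1/2)^(28/11) ≈ 0.1713; Cmin,ss = (84/27)·f/(1−f) ≈ 0.643 mcg/mL.
Difference ≈ 13.369 − 0.643 ≈ 12.726 mcg/mL.

12.7 mcg/mL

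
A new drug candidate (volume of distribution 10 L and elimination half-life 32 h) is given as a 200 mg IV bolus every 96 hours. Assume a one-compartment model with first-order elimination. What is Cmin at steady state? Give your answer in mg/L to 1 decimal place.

The dosing interval is 3 half-lives, so f = 2^(−3) = 0.125.
Accumulation ratio R = 1/(1 − f) = 1/0.875 = 8/7.
Single-dose peak C₀ = D/Vd = 200/10 = 20 mg/L.
Steady-state peak Cmax,ss = C₀·R = 20 × 8/7 ≈ 22.857 mg/L.
Steady-state trough Cmin,ss = Cmax,ss·f ≈ 22.857 × 0.125 ≈ 2.857 mg/L.

2.9 mg/L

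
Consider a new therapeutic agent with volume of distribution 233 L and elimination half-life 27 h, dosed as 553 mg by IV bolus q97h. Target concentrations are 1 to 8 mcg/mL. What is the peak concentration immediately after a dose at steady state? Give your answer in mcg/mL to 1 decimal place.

2.6 mcg/mL

Over one 97-h interval, 97/27 ≈ 3.5926 half-lives elapse, leaving f ≈ 0.0829 of each dose.
At steady state, accumulation factor R = 1/(1 − e^(−kτ)) ≈ 1.0904.
Single-dose peak C₀ = D/Vd = 553/233 ≈ 2.373 mcg/mL.
Steady-state peak Cmax,ss = C₀·R ≈ 2.373 × 1.0904 ≈ 2.588 mcg/mL.
Peak 2.6 mcg/mL vs MTC 8 mcg/mL: below toxic threshold.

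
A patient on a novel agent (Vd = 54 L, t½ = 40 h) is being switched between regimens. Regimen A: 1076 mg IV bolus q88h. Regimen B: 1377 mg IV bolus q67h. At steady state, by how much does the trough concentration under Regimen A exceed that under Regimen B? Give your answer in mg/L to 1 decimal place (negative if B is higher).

-6.1 mg/L

Regimen A: f = (1/2)^(88/40) ≈ 0.2176; Cmin,ss = (1076/54)·f/(1−f) ≈ 5.542 mg/L.
Regimen B: f = (1/2)^(67/40) ≈ 0.3132; Cmin,ss = (1377/54)·f/(1−f) ≈ 11.629 mg/L.
Difference ≈ 5.542 − 11.629 ≈ -6.087 mg/L.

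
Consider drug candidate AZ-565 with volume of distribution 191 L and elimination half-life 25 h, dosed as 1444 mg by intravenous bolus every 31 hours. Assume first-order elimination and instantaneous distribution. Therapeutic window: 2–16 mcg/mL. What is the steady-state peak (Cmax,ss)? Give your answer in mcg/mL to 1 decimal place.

k = ln2/t½ = ln2/25 ≈ 0.027726 h⁻¹; fraction remaining f = e^(−kτ) = e^(−0.027726×31) ≈ 0.4234.
Accumulation ratio R = 1/(1 − f) ≈ 1/0.5766 ≈ 1.7343.
Single-dose peak C₀ = D/Vd = 1444/191 ≈ 7.560 mcg/mL.
Steady-state peak Cmax,ss = C₀·R ≈ 7.560 × 1.7343 ≈ 13.111 mcg/mL.
Peak 13.1 mcg/mL vs MTC 16 mcg/mL: below toxic threshold.

13.1 mcg/mL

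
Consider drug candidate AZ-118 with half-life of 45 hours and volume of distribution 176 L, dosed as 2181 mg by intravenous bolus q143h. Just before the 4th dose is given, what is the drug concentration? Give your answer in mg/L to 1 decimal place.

1.5 mg/L

f = (1/2)^(τ/t½) = (1/2)^(143/45) ≈ 0.1105.
C₀ = D/Vd = 2181/176 ≈ 12.392 mg/L.
Before the 4th dose, 3 doses have been given. Superposition: Cmin = C₀·(f + f² + … + f^3).
≈ 12.392 × (0.1105 + 0.0122 + 0.0013) ≈ 12.392 × 0.1240 ≈ 1.537 mg/L.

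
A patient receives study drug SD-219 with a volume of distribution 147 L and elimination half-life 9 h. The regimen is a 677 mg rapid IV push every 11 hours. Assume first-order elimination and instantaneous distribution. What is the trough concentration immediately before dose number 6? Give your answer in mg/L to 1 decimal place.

f = (1/2)^(τ/t½) = (1/2)^(11/9) ≈ 0.4286.
C₀ = D/Vd = 677/147 ≈ 4.605 mg/L.
Before the 6th dose, 5 doses have been given. Superposition: Cmin = C₀·(f + f² + … + f^5).
≈ 4.605 × (0.4286 + 0.1837 + 0.0787 + 0.0337 + 0.0145) ≈ 4.605 × 0.7392 ≈ 3.404 mg/L.

3.4 mg/L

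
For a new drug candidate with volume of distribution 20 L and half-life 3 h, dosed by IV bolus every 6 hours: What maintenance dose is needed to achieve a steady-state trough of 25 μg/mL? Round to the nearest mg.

1500 mg

τ/t½ = 6/3 ≈ 2, so f = (1/2)^(6/3) ≈ 0.250000.
Cmin,ss = (D/Vd)·f/(1−f), so D = Cmin,ss·Vd·(1−f)/f.
D = 25 × 20 × (1−f)/f ≈ 25 × 20 × 3.00000 ≈ 1500.00 mg.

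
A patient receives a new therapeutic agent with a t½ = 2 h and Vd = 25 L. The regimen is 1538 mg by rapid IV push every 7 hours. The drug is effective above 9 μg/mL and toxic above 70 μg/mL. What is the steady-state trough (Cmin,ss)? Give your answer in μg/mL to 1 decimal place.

τ/t½ = 7/2 ≈ 3.5, so fraction remaining f = (1/2)^(7/2) ≈ 0.0884.
At steady state, accumulation factor R = 1/(1 − e^(−kτ)) ≈ 1.0970.
Single-dose peak C₀ = D/Vd = 1538/25 ≈ 61.520 μg/mL.
Steady-state peak Cmax,ss = C₀·R ≈ 61.520 × 1.0970 ≈ 67.487 μg/mL.
Steady-state trough Cmin,ss = Cmax,ss·f ≈ 67.487 × 0.0884 ≈ 5.966 μg/mL.
Trough 6.0 μg/mL vs MEC 9 μg/mL: subtherapeutic.

6.0 μg/mL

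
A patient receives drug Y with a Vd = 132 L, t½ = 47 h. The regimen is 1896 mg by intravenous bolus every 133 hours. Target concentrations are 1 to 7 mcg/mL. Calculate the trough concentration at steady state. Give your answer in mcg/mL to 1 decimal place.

2.4 mcg/mL

τ/t½ = 133/47 ≈ 2.8298, so fraction remaining f = (1/2)^(133/47) ≈ 0.1407.
Accumulation ratio R = 1/(1 − f) ≈ 1/0.8593 ≈ 1.1637.
Single-dose peak C₀ = D/Vd = 1896/132 ≈ 14.364 mcg/mL.
Cmax,ss = C₀/(1 − f) ≈ 14.364/0.8593 ≈ 16.716 mcg/mL.
One interval later, Cmin,ss = Cmax,ss·e^(−kτ) ≈ 16.716 × 0.1407 ≈ 2.352 mcg/mL.
Trough 2.4 mcg/mL vs MEC 1 mcg/mL: adequate.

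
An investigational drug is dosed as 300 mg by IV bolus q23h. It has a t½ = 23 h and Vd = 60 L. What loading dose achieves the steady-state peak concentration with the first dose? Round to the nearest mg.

600 mg

f = (1/2)^(23/23) ≈ 0.500000; accumulation ratio R = 1/(1−f) ≈ 2.00000.
Loading dose to hit Cmax,ss on first dose: D_load = D_maint·R ≈ 300 × 2.00000 ≈ 600.00 mg.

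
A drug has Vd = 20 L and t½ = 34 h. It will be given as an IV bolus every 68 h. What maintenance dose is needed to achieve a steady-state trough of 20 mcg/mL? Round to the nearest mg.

1200 mg

τ/t½ = 68/34 ≈ 2, so f = (1/2)^(68/34) ≈ 0.250000.
Cmin,ss = (D/Vd)·f/(1−f), so D = Cmin,ss·Vd·(1−f)/f.
D = 20 × 20 × (1−f)/f ≈ 20 × 20 × 3.00000 ≈ 1200.00 mg.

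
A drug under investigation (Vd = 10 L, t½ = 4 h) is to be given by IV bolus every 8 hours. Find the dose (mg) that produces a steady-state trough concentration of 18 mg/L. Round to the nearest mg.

τ/t½ = 8/4 ≈ 2, so f = (1/2)^(8/4) ≈ 0.250000.
Cmin,ss = (D/Vd)·f/(1−f), so D = Cmin,ss·Vd·(1−f)/f.
D = 18 × 10 × (1−f)/f ≈ 18 × 10 × 3.00000 ≈ 540.00 mg.

540 mg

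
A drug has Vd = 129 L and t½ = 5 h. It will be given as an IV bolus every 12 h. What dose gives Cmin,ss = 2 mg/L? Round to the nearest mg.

1104 mg

τ/t½ = 12/5 ≈ 2.4, so f = (1/2)^(12/5) ≈ 0.189465.
Cmin,ss = (D/Vd)·f/(1−f), so D = Cmin,ss·Vd·(1−f)/f.
D = 2 × 129 × (1−f)/f ≈ 2 × 129 × 4.27802 ≈ 1103.73 mg.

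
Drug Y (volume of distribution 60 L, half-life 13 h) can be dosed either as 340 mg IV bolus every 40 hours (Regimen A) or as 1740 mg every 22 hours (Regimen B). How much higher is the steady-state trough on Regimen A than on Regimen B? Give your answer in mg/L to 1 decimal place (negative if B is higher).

Regimen A: f = (1/2)^(40/13) ≈ 0.1185; Cmin,ss = (340/60)·f/(1−f) ≈ 0.762 mg/L.
Regimen B: f = (1/2)^(22/13) ≈ 0.3094; Cmin,ss = (1740/60)·f/(1−f) ≈ 12.992 mg/L.
Difference ≈ 0.762 − 12.992 ≈ -12.230 mg/L.

-12.2 mg/L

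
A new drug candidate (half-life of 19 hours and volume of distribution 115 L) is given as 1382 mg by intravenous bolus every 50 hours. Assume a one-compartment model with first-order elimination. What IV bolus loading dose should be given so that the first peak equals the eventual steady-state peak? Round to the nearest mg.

f = (1/2)^(50/19) ≈ 0.161367; accumulation ratio R = 1/(1−f) ≈ 1.19242.
Loading dose to hit Cmax,ss on first dose: D_load = D_maint·R ≈ 1382 × 1.19242 ≈ 1647.92 mg.

1648 mg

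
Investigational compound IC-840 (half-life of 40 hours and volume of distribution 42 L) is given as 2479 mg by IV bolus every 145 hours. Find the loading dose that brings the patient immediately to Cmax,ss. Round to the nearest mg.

f = (1/2)^(145/40) ≈ 0.081052; accumulation ratio R = 1/(1−f) ≈ 1.08820.
Loading dose to hit Cmax,ss on first dose: D_load = D_maint·R ≈ 2479 × 1.08820 ≈ 2697.65 mg.

2698 mg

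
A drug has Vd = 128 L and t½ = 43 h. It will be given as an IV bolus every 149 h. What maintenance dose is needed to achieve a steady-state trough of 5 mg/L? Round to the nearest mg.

6428 mg

τ/t½ = 149/43 ≈ 3.4651, so f = (1/2)^(149/43) ≈ 0.090552.
Cmin,ss = (D/Vd)·f/(1−f), so D = Cmin,ss·Vd·(1−f)/f.
D = 5 × 128 × (1−f)/f ≈ 5 × 128 × 10.04338 ≈ 6427.76 mg.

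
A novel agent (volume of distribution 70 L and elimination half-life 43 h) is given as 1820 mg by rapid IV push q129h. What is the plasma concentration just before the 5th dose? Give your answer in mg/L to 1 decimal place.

3.7 mg/L

f = (1/2)^(τ/t½) = (1/2)^(129/43) ≈ 0.1250.
C₀ = D/Vd = 1820/70 ≈ 26.000 mg/L.
Before the 5th dose, 4 doses have been given. Superposition: Cmin = C₀·(f + f² + … + f^4).
≈ 26.000 × (0.1250 + 0.0156 + 0.0020 + 0.0002) ≈ 26.000 × 0.1428 ≈ 3.713 mg/L.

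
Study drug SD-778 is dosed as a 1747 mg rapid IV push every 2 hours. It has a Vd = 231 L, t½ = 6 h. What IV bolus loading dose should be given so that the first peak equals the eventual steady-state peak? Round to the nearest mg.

f = (1/2)^(2/6) ≈ 0.793701; accumulation ratio R = 1/(1−f) ≈ 4.84733.
Loading dose to hit Cmax,ss on first dose: D_load = D_maint·R ≈ 1747 × 4.84733 ≈ 8468.29 mg.

8468 mg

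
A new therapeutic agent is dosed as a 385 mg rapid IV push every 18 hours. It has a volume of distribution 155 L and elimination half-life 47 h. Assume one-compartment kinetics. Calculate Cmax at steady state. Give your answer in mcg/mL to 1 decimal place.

τ/t½ = 18/47 ≈ 0.38298, so fraction remaining f = (1/2)^(18/47) ≈ 0.7669.
Accumulation ratio R = 1/(1 − f) ≈ 1/0.2331 ≈ 4.2900.
Single-dose peak C₀ = D/Vd = 385/155 ≈ 2.484 mcg/mL.
Cmax,ss = C₀/(1 − f) ≈ 2.484/0.2331 ≈ 10.656 mcg/mL.

10.7 mcg/mL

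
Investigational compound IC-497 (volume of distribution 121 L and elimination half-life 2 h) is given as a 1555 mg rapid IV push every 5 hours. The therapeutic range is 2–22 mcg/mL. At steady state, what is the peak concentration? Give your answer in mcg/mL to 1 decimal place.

τ/t½ = 5/2 ≈ 2.5, so fraction remaining f = (1/2)^(5/2) ≈ 0.1768.
At steady state, accumulation factor R = 1/(1 − e^(−kτ)) ≈ 1.2148.
Single-dose peak C₀ = D/Vd = 1555/121 ≈ 12.851 mcg/mL.
Cmax,ss = C₀/(1 − f) ≈ 12.851/0.8232 ≈ 15.611 mcg/mL.
Peak 15.6 mcg/mL vs MTC 22 mcg/mL: below toxic threshold.

15.6 mcg/mL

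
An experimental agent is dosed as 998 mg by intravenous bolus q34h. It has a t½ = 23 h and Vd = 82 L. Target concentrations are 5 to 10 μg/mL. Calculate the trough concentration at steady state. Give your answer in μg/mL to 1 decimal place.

τ/t½ = 34/23 ≈ 1.4783, so fraction remaining f = (1/2)^(34/23) ≈ 0.3589.
Each bolus raises the concentration by D/Vd = 998/82 ≈ 12.171 μg/mL.
Steady-state trough Cmin,ss = C₀·f/(1−f) ≈ 12.171 × 0.3589/0.6411 ≈ 6.814 μg/mL.
Trough 6.8 μg/mL vs MEC 5 μg/mL: adequate.

6.8 μg/mL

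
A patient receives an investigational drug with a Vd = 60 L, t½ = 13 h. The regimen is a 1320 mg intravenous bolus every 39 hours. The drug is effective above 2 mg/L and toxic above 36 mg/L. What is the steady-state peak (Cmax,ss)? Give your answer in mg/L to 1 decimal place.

25.1 mg/L

τ = 39 h = 3 half-lives, so f = (1/2)^3 = 0.125.
At steady state, R = 1/(1 − 0.125) = 8/7.
Single-dose peak C₀ = D/Vd = 1320/60 = 22 mg/L.
Steady-state peak Cmax,ss = C₀·R = 22 × 8/7 ≈ 25.143 mg/L.
Peak 25.1 mg/L vs MTC 36 mg/L: below toxic threshold.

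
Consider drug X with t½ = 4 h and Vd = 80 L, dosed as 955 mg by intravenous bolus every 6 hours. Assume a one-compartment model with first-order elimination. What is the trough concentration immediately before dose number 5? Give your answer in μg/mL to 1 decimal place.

f = (1/2)^(τ/t½) = (1/2)^(6/4) ≈ 0.3536.
C₀ = D/Vd = 955/80 ≈ 11.938 μg/mL.
Before the 5th dose, 4 doses have been given. Superposition: Cmin = C₀·(f + f² + … + f^4).
≈ 11.938 × (0.3536 + 0.1250 + 0.0442 + 0.0156) ≈ 11.938 × 0.5384 ≈ 6.427 μg/mL.

6.4 μg/mL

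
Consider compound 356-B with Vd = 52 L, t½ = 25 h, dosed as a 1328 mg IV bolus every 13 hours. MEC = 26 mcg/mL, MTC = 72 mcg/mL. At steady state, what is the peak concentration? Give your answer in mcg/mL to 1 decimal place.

Over one 13-h interval, 13/25 ≈ 0.52 half-lives elapse, leaving f ≈ 0.6974 of each dose.
At steady state, accumulation factor R = 1/(1 − e^(−kτ)) ≈ 3.3047.
Each bolus raises the concentration by D/Vd = 1328/52 ≈ 25.538 mcg/mL.
Steady-state peak Cmax,ss = C₀·R ≈ 25.538 × 3.3047 ≈ 84.395 mcg/mL.
Peak 84.4 mcg/mL vs MTC 72 mcg/mL: exceeds toxic threshold.

84.4 mcg/mL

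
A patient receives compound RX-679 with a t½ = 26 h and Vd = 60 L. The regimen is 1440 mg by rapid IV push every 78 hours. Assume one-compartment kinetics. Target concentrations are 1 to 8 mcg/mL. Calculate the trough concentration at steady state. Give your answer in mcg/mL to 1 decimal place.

τ = 78 h = 3 half-lives, so f = (1/2)^3 = 0.125.
Accumulation ratio R = 1/(1 − f) = 1/0.875 = 8/7.
Single-dose peak C₀ = D/Vd = 1440/60 = 24 mcg/mL.
Steady-state peak Cmax,ss = C₀·R = 24 × 8/7 ≈ 27.429 mcg/mL.
Steady-state trough Cmin,ss = Cmax,ss·f ≈ 27.429 × 0.125 ≈ 3.429 mcg/mL.
Trough 3.4 mcg/mL vs MEC 1 mcg/mL: adequate.

3.4 mcg/mL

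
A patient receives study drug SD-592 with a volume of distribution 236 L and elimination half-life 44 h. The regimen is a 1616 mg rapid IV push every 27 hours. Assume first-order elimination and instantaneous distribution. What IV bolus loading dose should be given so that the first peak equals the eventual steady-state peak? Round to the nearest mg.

f = (1/2)^(27/44) ≈ 0.653547; accumulation ratio R = 1/(1−f) ≈ 2.88639.
Loading dose to hit Cmax,ss on first dose: D_load = D_maint·R ≈ 1616 × 2.88639 ≈ 4664.41 mg.

4664 mg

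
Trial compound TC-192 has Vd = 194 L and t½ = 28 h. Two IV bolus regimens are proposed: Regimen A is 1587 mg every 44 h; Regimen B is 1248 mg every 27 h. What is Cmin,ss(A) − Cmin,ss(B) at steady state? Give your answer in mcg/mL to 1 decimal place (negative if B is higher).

-2.6 mcg/mL

Regimen A: f = (1/2)^(44/28) ≈ 0.3365; Cmin,ss = (1587/194)·f/(1−f) ≈ 4.149 mcg/mL.
Regimen B: f = (1/2)^(27/28) ≈ 0.5125; Cmin,ss = (1248/194)·f/(1−f) ≈ 6.763 mcg/mL.
Difference ≈ 4.149 − 6.763 ≈ -2.614 mcg/mL.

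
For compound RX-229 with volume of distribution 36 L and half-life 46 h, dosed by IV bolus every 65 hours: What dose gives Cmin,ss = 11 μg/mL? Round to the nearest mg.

τ/t½ = 65/46 ≈ 1.413, so f = (1/2)^(65/46) ≈ 0.375519.
Cmin,ss = (D/Vd)·f/(1−f), so D = Cmin,ss·Vd·(1−f)/f.
D = 11 × 36 × (1−f)/f ≈ 11 × 36 × 1.66298 ≈ 658.54 mg.

659 mg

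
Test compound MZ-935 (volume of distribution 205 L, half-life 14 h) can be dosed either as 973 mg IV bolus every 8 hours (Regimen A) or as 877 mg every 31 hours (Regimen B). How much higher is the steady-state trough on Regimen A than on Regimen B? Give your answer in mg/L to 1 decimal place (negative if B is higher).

Regimen A: f = (1/2)^(8/14) ≈ 0.6730; Cmin,ss = (973/205)·f/(1−f) ≈ 9.768 mg/L.
Regimen B: f = (1/2)^(31/14) ≈ 0.2155; Cmin,ss = (877/205)·f/(1−f) ≈ 1.175 mg/L.
Difference ≈ 9.768 − 1.175 ≈ 8.593 mg/L.

8.6 mg/L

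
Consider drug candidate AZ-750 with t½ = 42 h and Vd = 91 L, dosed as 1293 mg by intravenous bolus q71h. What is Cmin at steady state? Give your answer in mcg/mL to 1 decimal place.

6.4 mcg/mL

k = ln2/t½ = ln2/42 ≈ 0.016504 h⁻¹; fraction remaining f = e^(−kτ) = e^(−0.016504×71) ≈ 0.3098.
Each bolus raises the concentration by D/Vd = 1293/91 ≈ 14.209 mcg/mL.
Steady-state trough Cmin,ss = C₀·f/(1−f) ≈ 14.209 × 0.3098/0.6902 ≈ 6.378 mcg/mL.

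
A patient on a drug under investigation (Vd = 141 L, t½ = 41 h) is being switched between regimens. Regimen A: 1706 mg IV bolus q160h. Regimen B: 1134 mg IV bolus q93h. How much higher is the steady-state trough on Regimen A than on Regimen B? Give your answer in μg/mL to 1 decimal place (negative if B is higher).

Regimen A: f = (1/2)^(160/41) ≈ 0.0669; Cmin,ss = (1706/141)·f/(1−f) ≈ 0.867 μg/mL.
Regimen B: f = (1/2)^(93/41) ≈ 0.2076; Cmin,ss = (1134/141)·f/(1−f) ≈ 2.107 μg/mL.
Difference ≈ 0.867 − 2.107 ≈ -1.240 μg/mL.

-1.2 μg/mL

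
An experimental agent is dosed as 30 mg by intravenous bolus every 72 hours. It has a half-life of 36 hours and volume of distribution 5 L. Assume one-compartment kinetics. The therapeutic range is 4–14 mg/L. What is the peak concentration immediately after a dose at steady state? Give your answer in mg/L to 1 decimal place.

The dosing interval is 2 half-lives, so f = 2^(−2) = 0.25.
At steady state, R = 1/(1 − 0.25) = 4/3.
Single-dose peak C₀ = D/Vd = 30/5 = 6 mg/L.
Steady-state peak Cmax,ss = C₀·R = 6 × 4/3 ≈ 8.000 mg/L.
Peak 8.0 mg/L vs MTC 14 mg/L: below toxic threshold.

8.0 mg/L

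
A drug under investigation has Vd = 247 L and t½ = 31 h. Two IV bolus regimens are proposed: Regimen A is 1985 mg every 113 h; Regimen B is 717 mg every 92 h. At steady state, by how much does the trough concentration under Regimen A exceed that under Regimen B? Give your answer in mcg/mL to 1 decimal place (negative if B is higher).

0.3 mcg/mL

Regimen A: f = (1/2)^(113/31) ≈ 0.0799; Cmin,ss = (1985/247)·f/(1−f) ≈ 0.698 mcg/mL.
Regimen B: f = (1/2)^(92/31) ≈ 0.1278; Cmin,ss = (717/247)·f/(1−f) ≈ 0.425 mcg/mL.
Difference ≈ 0.698 − 0.425 ≈ 0.273 mcg/mL.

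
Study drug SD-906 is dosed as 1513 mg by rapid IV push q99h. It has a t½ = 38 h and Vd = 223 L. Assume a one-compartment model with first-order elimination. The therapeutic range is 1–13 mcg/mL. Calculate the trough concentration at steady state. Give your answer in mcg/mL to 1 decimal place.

1.3 mcg/mL

Over one 99-h interval, 99/38 ≈ 2.6053 half-lives elapse, leaving f ≈ 0.1643 of each dose.
Single-dose peak C₀ = D/Vd = 1513/223 ≈ 6.785 mcg/mL.
Steady-state trough Cmin,ss = C₀·f/(1−f) ≈ 6.785 × 0.1643/0.8357 ≈ 1.334 mcg/mL.
Trough 1.3 mcg/mL vs MEC 1 mcg/mL: adequate.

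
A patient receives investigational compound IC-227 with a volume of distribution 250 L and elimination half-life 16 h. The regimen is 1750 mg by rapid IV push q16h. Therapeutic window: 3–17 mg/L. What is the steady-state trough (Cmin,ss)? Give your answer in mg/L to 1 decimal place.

7.0 mg/L

The dosing interval is 1 half-life, so f = 2^(−1) = 0.5.
Accumulation ratio R = 1/(1 − f) = 1/0.5 = 2/1.
Single-dose peak C₀ = D/Vd = 1750/250 = 7 mg/L.
Steady-state peak Cmax,ss = C₀·R = 7 × 2/1 ≈ 14.000 mg/L.
Steady-state trough Cmin,ss = Cmax,ss·f ≈ 14.000 × 0.5 ≈ 7.000 mg/L.
Trough 7.0 mg/L vs MEC 3 mg/L: adequate.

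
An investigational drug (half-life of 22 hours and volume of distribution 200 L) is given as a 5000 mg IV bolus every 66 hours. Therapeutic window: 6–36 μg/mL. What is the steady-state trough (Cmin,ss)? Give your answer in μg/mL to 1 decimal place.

τ = 66 h = 3 half-lives, so f = (1/2)^3 = 0.125.
At steady state, R = 1/(1 − 0.125) = 8/7.
Single-dose peak C₀ = D/Vd = 5000/200 = 25 μg/mL.
Steady-state peak Cmax,ss = C₀·R = 25 × 8/7 ≈ 28.571 μg/mL.
Steady-state trough Cmin,ss = Cmax,ss·f ≈ 28.571 × 0.125 ≈ 3.571 μg/mL.
Trough 3.6 μg/mL vs MEC 6 μg/mL: subtherapeutic.

3.6 μg/mL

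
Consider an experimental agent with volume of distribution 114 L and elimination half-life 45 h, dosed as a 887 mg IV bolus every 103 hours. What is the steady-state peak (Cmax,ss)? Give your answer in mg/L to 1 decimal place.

k = ln2/t½ = ln2/45 ≈ 0.015403 h⁻¹; fraction remaining f = e^(−kτ) = e^(−0.015403×103) ≈ 0.2046.
At steady state, accumulation factor R = 1/(1 − e^(−kτ)) ≈ 1.2572.
Single-dose peak C₀ = D/Vd = 887/114 ≈ 7.781 mg/L.
Steady-state peak Cmax,ss = C₀·R ≈ 7.781 × 1.2572 ≈ 9.782 mg/L.

9.8 mg/L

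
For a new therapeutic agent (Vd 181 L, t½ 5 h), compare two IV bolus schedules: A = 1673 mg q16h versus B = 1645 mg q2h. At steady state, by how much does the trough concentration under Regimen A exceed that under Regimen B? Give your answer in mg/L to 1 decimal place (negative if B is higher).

Regimen A: f = (1/2)^(16/5) ≈ 0.1088; Cmin,ss = (1673/181)·f/(1−f) ≈ 1.128 mg/L.
Regimen B: f = (1/2)^(2/5) ≈ 0.7579; Cmin,ss = (1645/181)·f/(1−f) ≈ 28.451 mg/L.
Difference ≈ 1.128 − 28.451 ≈ -27.323 mg/L.

-27.3 mg/L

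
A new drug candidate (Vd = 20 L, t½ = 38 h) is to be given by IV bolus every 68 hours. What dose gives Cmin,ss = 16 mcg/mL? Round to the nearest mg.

786 mg

τ/t½ = 68/38 ≈ 1.7895, so f = (1/2)^(68/38) ≈ 0.289278.
Cmin,ss = (D/Vd)·f/(1−f), so D = Cmin,ss·Vd·(1−f)/f.
D = 16 × 20 × (1−f)/f ≈ 16 × 20 × 2.45688 ≈ 786.20 mg.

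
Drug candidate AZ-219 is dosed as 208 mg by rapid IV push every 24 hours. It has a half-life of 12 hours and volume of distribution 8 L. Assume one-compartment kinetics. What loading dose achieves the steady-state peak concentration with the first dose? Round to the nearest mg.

277 mg

f = (1/2)^(24/12) ≈ 0.250000; accumulation ratio R = 1/(1−f) ≈ 1.33333.
Loading dose to hit Cmax,ss on first dose: D_load = D_maint·R ≈ 208 × 1.33333 ≈ 277.33 mg.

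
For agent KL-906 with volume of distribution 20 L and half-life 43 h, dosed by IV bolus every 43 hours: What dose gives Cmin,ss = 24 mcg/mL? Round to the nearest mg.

480 mg

τ/t½ = 43/43 ≈ 1, so f = (1/2)^(43/43) ≈ 0.500000.
Cmin,ss = (D/Vd)·f/(1−f), so D = Cmin,ss·Vd·(1−f)/f.
D = 24 × 20 × (1−f)/f ≈ 24 × 20 × 1.00000 ≈ 480.00 mg.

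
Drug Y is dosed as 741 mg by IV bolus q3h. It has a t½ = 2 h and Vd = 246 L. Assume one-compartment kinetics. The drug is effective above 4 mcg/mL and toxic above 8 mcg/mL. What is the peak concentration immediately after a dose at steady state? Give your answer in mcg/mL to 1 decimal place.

4.7 mcg/mL

Over one 3-h interval, 3/2 ≈ 1.5 half-lives elapse, leaving f ≈ 0.3536 of each dose.
Accumulation ratio R = 1/(1 − f) ≈ 1/0.6464 ≈ 1.5470.
Single-dose peak C₀ = D/Vd = 741/246 ≈ 3.012 mcg/mL.
Steady-state peak Cmax,ss = C₀·R ≈ 3.012 × 1.5470 ≈ 4.660 mcg/mL.
Peak 4.7 mcg/mL vs MTC 8 mcg/mL: below toxic threshold.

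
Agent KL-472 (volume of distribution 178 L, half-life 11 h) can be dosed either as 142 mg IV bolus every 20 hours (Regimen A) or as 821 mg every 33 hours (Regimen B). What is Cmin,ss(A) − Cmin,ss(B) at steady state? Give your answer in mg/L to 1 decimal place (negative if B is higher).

-0.3 mg/L

Regimen A: f = (1/2)^(20/11) ≈ 0.2836; Cmin,ss = (142/178)·f/(1−f) ≈ 0.316 mg/L.
Regimen B: f = (1/2)^(33/11) ≈ 0.1250; Cmin,ss = (821/178)·f/(1−f) ≈ 0.659 mg/L.
Difference ≈ 0.316 − 0.659 ≈ -0.343 mg/L.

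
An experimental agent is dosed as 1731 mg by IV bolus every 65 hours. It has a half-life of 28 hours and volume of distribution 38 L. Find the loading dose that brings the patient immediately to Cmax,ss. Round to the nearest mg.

2164 mg

f = (1/2)^(65/28) ≈ 0.200069; accumulation ratio R = 1/(1−f) ≈ 1.25011.
Loading dose to hit Cmax,ss on first dose: D_load = D_maint·R ≈ 1731 × 1.25011 ≈ 2163.94 mg.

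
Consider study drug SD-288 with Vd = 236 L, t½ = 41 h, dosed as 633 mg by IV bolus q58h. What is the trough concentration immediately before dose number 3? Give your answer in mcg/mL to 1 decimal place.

f = (1/2)^(τ/t½) = (1/2)^(58/41) ≈ 0.3751.
C₀ = D/Vd = 633/236 ≈ 2.682 mcg/mL.
Before the 3rd dose, 2 doses have been given. Superposition: Cmin = C₀·(f + f²).
≈ 2.682 × (0.3751 + 0.1407) ≈ 2.682 × 0.5158 ≈ 1.383 mcg/mL.

1.4 mcg/mL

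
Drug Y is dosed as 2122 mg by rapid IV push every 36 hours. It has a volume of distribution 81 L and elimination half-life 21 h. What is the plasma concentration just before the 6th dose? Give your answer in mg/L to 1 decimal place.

f = (1/2)^(τ/t½) = (1/2)^(36/21) ≈ 0.3048.
C₀ = D/Vd = 2122/81 ≈ 26.198 mg/L.
Before the 6th dose, 5 doses have been given. Superposition: Cmin = C₀·(f + f² + … + f^5).
≈ 26.198 × (0.3048 + 0.0929 + 0.0283 + 0.0086 + 0.0026) ≈ 26.198 × 0.4372 ≈ 11.454 mg/L.

11.5 mg/L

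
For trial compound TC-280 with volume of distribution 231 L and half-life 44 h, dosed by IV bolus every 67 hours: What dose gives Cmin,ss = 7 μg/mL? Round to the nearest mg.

3029 mg

τ/t½ = 67/44 ≈ 1.5227, so f = (1/2)^(67/44) ≈ 0.348027.
Cmin,ss = (D/Vd)·f/(1−f), so D = Cmin,ss·Vd·(1−f)/f.
D = 7 × 231 × (1−f)/f ≈ 7 × 231 × 1.87334 ≈ 3029.19 mg.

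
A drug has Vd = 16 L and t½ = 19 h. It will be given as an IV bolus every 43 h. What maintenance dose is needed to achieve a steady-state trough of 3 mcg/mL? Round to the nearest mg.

182 mg

τ/t½ = 43/19 ≈ 2.2632, so f = (1/2)^(43/19) ≈ 0.208316.
Cmin,ss = (D/Vd)·f/(1−f), so D = Cmin,ss·Vd·(1−f)/f.
D = 3 × 16 × (1−f)/f ≈ 3 × 16 × 3.80040 ≈ 182.42 mg.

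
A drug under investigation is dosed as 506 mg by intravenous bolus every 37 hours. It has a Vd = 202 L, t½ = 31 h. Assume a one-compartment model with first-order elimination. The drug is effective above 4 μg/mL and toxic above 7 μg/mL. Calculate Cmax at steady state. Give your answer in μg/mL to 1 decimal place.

4.5 μg/mL

τ/t½ = 37/31 ≈ 1.1935, so fraction remaining f = (1/2)^(37/31) ≈ 0.4372.
At steady state, accumulation factor R = 1/(1 − e^(−kτ)) ≈ 1.7768.
Each bolus raises the concentration by D/Vd = 506/202 ≈ 2.505 μg/mL.
Cmax,ss = C₀/(1 − f) ≈ 2.505/0.5628 ≈ 4.451 μg/mL.
Peak 4.5 μg/mL vs MTC 7 μg/mL: below toxic threshold.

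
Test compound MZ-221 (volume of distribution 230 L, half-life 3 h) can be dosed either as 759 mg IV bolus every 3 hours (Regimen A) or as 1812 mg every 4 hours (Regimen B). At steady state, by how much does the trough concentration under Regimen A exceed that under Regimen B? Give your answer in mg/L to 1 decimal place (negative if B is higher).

-1.9 mg/L

Regimen A: f = (1/2)^(3/3) ≈ 0.5000; Cmin,ss = (759/230)·f/(1−f) ≈ 3.300 mg/L.
Regimen B: f = (1/2)^(4/3) ≈ 0.3969; Cmin,ss = (1812/230)·f/(1−f) ≈ 5.185 mg/L.
Difference ≈ 3.300 − 5.185 ≈ -1.885 mg/L.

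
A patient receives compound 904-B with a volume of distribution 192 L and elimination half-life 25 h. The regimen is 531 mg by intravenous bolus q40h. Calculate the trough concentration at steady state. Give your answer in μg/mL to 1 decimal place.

Over one 40-h interval, 40/25 ≈ 1.6 half-lives elapse, leaving f ≈ 0.3299 of each dose.
At steady state, accumulation factor R = 1/(1 − e^(−kτ)) ≈ 1.4923.
Single-dose peak C₀ = D/Vd = 531/192 ≈ 2.766 μg/mL.
Cmax,ss = C₀/(1 − f) ≈ 2.766/0.6701 ≈ 4.128 μg/mL.
Steady-state trough Cmin,ss = Cmax,ss·f ≈ 4.128 × 0.3299 ≈ 1.362 μg/mL.

1.4 μg/mL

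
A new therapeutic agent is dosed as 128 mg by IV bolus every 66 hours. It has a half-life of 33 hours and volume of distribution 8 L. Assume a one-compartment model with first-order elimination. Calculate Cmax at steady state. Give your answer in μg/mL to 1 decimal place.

21.3 μg/mL

The dosing interval is 2 half-lives, so f = 2^(−2) = 0.25.
At steady state, R = 1/(1 − 0.25) = 4/3.
Single-dose peak C₀ = D/Vd = 128/8 = 16 μg/mL.
Steady-state peak Cmax,ss = C₀·R = 16 × 4/3 ≈ 21.333 μg/mL.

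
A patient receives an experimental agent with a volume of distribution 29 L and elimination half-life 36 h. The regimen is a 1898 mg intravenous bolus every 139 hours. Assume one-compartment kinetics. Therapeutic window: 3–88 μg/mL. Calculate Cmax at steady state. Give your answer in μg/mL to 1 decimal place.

70.3 μg/mL

k = ln2/t½ = ln2/36 ≈ 0.019254 h⁻¹; fraction remaining f = e^(−kτ) = e^(−0.019254×139) ≈ 0.0688.
At steady state, accumulation factor R = 1/(1 − e^(−kτ)) ≈ 1.0739.
Single-dose peak C₀ = D/Vd = 1898/29 ≈ 65.448 μg/mL.
Cmax,ss = C₀/(1 − f) ≈ 65.448/0.9312 ≈ 70.284 μg/mL.
Peak 70.3 μg/mL vs MTC 88 μg/mL: below toxic threshold.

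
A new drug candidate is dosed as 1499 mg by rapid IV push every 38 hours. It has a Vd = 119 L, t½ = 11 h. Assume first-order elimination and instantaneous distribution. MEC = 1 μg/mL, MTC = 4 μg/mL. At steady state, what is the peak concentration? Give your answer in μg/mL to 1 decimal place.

13.9 μg/mL

k = ln2/t½ = ln2/11 ≈ 0.063013 h⁻¹; fraction remaining f = e^(−kτ) = e^(−0.063013×38) ≈ 0.0912.
At steady state, accumulation factor R = 1/(1 − e^(−kτ)) ≈ 1.1004.
Single-dose peak C₀ = D/Vd = 1499/119 ≈ 12.597 μg/mL.
Steady-state peak Cmax,ss = C₀·R ≈ 12.597 × 1.1004 ≈ 13.862 μg/mL.
Peak 13.9 μg/mL vs MTC 4 μg/mL: exceeds toxic threshold.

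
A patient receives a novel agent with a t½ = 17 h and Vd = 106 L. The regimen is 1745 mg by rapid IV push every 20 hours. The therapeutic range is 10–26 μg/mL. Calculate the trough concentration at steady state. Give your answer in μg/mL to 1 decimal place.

13.1 μg/mL

τ/t½ = 20/17 ≈ 1.1765, so fraction remaining f = (1/2)^(20/17) ≈ 0.4424.
Accumulation ratio R = 1/(1 − f) ≈ 1/0.5576 ≈ 1.7934.
Single-dose peak C₀ = D/Vd = 1745/106 ≈ 16.462 μg/mL.
Cmax,ss = C₀/(1 − f) ≈ 16.462/0.5576 ≈ 29.523 μg/mL.
Steady-state trough Cmin,ss = Cmax,ss·f ≈ 29.523 × 0.4424 ≈ 13.061 μg/mL.
Trough 13.1 μg/mL vs MEC 10 μg/mL: adequate.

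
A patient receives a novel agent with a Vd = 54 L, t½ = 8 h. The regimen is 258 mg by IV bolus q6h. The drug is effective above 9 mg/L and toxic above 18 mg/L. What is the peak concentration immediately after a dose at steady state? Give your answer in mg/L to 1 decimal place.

k = ln2/t½ = ln2/8 ≈ 0.086643 h⁻¹; fraction remaining f = e^(−kτ) = e^(−0.086643×6) ≈ 0.5946.
Accumulation ratio R = 1/(1 − f) ≈ 1/0.4054 ≈ 2.4667.
Single-dose peak C₀ = D/Vd = 258/54 ≈ 4.778 mg/L.
Steady-state peak Cmax,ss = C₀·R ≈ 4.778 × 2.4667 ≈ 11.786 mg/L.
Peak 11.8 mg/L vs MTC 18 mg/L: below toxic threshold.

11.8 mg/L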